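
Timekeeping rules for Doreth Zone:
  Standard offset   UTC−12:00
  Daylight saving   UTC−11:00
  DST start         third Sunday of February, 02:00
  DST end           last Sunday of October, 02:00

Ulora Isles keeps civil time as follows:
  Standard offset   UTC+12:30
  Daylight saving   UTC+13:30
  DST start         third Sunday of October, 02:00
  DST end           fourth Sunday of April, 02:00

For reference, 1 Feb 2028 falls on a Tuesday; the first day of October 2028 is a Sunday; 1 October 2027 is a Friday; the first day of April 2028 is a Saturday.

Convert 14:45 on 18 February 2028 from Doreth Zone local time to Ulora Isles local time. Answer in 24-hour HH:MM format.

1 February 2028 is a Tuesday, so the first Sunday is February 6 and the third is February 20.
1 October 2028 is a Sunday, so Sundays fall on 1, 8, 15, 22, 29; the last is October 29.
18 February 2028 does not fall between 20 February and 29 October, so daylight saving is not in effect and Doreth Zone is at UTC−12:00.
14:45 Doreth Zone + 12h = 02:45 UTC (rolling into the next day, 19 February 2028).
1 October 2027 is a Friday, so the first Sunday is October 3 and the third is October 17.
1 April 2028 is a Saturday, so the first Sunday is April 2 and the fourth is April 23.
At the standard offset (UTC+12:30), 02:45 UTC + 12h30m = 15:15 Ulora Isles standard time.
The standard-time date in Ulora Isles, 19 February 2028, falls between 17 October 2027 and 23 April 2028, so daylight saving is in effect and Ulora Isles is at UTC+13:30.
02:45 UTC + 13h30m = 16:15 Ulora Isles.

16:15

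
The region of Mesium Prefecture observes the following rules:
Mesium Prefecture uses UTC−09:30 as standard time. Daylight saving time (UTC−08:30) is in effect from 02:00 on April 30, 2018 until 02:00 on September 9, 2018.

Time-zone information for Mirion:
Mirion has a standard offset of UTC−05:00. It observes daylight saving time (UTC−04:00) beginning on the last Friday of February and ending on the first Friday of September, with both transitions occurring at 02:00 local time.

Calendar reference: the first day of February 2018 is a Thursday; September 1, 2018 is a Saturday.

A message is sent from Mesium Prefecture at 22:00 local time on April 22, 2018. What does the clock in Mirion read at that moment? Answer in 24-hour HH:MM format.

03:30

Daylight saving runs 30 April – 9 September; April 22, 2018 is outside that window, so Mesium Prefecture is on standard time at UTC−09:30.
22:00 Mesium Prefecture + 9h30m = 07:30 UTC (rolling into the next day, 23 April 2018).
1 February 2018 is a Thursday, so Fridays fall on 2, 9, 16, 23; the last is February 23.
1 September 2018 is a Saturday, so the first Friday is September 7.
At the standard offset (UTC−05:00), 07:30 UTC − 5h = 02:30 Mirion standard time.
The standard-time date in Mirion, April 23, 2018, lies within the daylight-saving period (23 February – 7 September), so Mirion is on daylight time, UTC−04:00.
07:30 UTC − 4h = 03:30 Mirion.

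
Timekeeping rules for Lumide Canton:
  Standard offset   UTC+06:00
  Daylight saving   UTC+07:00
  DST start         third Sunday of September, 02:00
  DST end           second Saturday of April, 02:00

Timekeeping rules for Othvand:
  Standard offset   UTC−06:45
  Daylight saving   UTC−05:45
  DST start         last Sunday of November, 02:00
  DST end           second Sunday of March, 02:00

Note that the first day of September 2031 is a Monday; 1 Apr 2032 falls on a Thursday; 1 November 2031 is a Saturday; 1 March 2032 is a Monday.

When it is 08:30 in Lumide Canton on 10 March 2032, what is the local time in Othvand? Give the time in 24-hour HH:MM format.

19:45

1 September 2031 is a Monday, so the first Sunday is September 7 and the third is September 21.
1 April 2032 is a Thursday, so the first Saturday is April 3 and the second is April 10.
10 March 2032 falls between 21 September 2031 and 10 April 2032, so daylight saving is in effect and Lumide Canton is at UTC+07:00.
08:30 Lumide Canton − 7h = 01:30 UTC.
1 November 2031 is a Saturday, so Sundays fall on 2, 9, 16, 23, 30; the last is November 30.
1 March 2032 is a Monday, so the first Sunday is March 7 and the second is March 14.
At the standard offset (UTC−06:45), 01:30 UTC − 6h45m = 18:45 Othvand standard time (rolling into the previous day, 9 March 2032).
The standard-time date in Othvand, 9 March 2032, lies within the daylight-saving period (30 November 2031 – 14 March 2032), so Othvand is on daylight time, UTC−05:45.
01:30 UTC − 5h45m = 19:45 Othvand (rolling into the previous day, 9 March 2032).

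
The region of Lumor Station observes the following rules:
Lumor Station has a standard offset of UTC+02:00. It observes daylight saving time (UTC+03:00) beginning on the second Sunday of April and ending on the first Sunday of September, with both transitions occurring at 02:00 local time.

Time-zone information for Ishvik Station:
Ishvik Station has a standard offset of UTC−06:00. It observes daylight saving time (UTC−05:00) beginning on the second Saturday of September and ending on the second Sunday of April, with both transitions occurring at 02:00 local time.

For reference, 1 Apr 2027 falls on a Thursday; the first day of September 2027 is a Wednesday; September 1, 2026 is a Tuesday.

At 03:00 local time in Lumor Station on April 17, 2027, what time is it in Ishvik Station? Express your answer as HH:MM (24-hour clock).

18:00

1 April 2027 is a Thursday, so the first Sunday is April 4 and the second is April 11.
1 September 2027 is a Wednesday, so the first Sunday is September 5.
April 17, 2027 lies within the daylight-saving period (11 April – 5 September), so Lumor Station is on daylight time, UTC+03:00.
03:00 Lumor Station − 3h = 00:00 UTC.
1 September 2026 is a Tuesday, so the first Saturday is September 5 and the second is September 12.
1 April 2027 is a Thursday, so the first Sunday is April 4 and the second is April 11.
At the standard offset (UTC−06:00), 00:00 UTC − 6h = 18:00 Ishvik Station standard time (rolling into the previous day, 16 April 2027).
Daylight saving runs 12 September 2026 – 11 April 2027; the standard-time date in Ishvik Station, April 16, 2027, is outside that window, so Ishvik Station is on standard time at UTC−06:00.
00:00 UTC − 6h = 18:00 Ishvik Station (rolling into the previous day, 16 April 2027).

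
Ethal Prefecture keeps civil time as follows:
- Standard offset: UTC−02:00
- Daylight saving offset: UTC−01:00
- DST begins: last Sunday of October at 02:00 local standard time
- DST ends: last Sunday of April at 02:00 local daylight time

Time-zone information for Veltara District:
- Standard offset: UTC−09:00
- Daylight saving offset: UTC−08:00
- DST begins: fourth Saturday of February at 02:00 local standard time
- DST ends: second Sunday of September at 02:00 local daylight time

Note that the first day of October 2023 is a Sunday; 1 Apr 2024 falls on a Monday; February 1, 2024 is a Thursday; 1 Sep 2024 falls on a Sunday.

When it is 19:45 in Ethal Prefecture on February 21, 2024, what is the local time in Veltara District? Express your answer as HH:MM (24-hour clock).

1 October 2023 is a Sunday, so Sundays fall on 1, 8, 15, 22, 29; the last is October 29.
1 April 2024 is a Monday, so Sundays fall on 7, 14, 21, 28; the last is April 28.
February 21, 2024 lies within the daylight-saving period (29 October 2023 – 28 April 2024), so Ethal Prefecture is on daylight time, UTC−01:00.
19:45 Ethal Prefecture + 1h = 20:45 UTC.
1 February 2024 is a Thursday, so the first Saturday is February 3 and the fourth is February 24.
1 September 2024 is a Sunday, so the first Sunday is September 1 and the second is September 8.
At the standard offset (UTC−09:00), 20:45 UTC − 9h = 11:45 Veltara District standard time.
The standard-time date in Veltara District, February 21, 2024, is outside the daylight-saving period (24 February – 8 September), so Veltara District is on standard time, UTC−09:00.
20:45 UTC − 9h = 11:45 Veltara District.

11:45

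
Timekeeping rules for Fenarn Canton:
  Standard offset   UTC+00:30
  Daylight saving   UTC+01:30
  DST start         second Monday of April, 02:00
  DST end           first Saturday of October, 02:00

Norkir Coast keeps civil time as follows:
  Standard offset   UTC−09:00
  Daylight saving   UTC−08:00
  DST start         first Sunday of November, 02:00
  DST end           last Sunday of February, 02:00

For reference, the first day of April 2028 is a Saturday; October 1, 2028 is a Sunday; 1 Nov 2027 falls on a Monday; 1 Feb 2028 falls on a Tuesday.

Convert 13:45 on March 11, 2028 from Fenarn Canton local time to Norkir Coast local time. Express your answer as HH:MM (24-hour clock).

04:15

1 April 2028 is a Saturday, so the first Monday is April 3 and the second is April 10.
1 October 2028 is a Sunday, so the first Saturday is October 7.
March 11, 2028 is outside the daylight-saving period (10 April – 7 October), so Fenarn Canton is on standard time, UTC+00:30.
13:45 Fenarn Canton − 0h30m = 13:15 UTC.
1 November 2027 is a Monday, so the first Sunday is November 7.
1 February 2028 is a Tuesday, so Sundays fall on 6, 13, 20, 27; the last is February 27.
At the standard offset (UTC−09:00), 13:15 UTC − 9h = 04:15 Norkir Coast standard time.
Daylight saving runs 7 November 2027 – 27 February 2028; the standard-time date in Norkir Coast, March 11, 2028, is outside that window, so Norkir Coast is on standard time at UTC−09:00.
13:15 UTC − 9h = 04:15 Norkir Coast.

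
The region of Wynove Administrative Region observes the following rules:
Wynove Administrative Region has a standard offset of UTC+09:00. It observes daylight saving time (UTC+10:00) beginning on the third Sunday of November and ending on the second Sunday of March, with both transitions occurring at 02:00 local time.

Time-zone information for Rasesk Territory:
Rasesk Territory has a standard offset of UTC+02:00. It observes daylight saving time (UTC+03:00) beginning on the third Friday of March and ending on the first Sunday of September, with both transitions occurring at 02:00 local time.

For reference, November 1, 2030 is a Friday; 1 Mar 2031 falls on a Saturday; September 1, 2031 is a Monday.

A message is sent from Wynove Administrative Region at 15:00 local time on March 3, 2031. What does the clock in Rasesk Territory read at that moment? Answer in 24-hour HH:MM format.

1 November 2030 is a Friday, so the first Sunday is November 3 and the third is November 17.
1 March 2031 is a Saturday, so the first Sunday is March 2 and the second is March 9.
March 3, 2031 lies within the daylight-saving period (17 November 2030 – 9 March 2031), so Wynove Administrative Region is on daylight time, UTC+10:00.
15:00 Wynove Administrative Region − 10h = 05:00 UTC.
1 March 2031 is a Saturday, so the first Friday is March 7 and the third is March 21.
1 September 2031 is a Monday, so the first Sunday is September 7.
At the standard offset (UTC+02:00), 05:00 UTC + 2h = 07:00 Rasesk Territory standard time.
The standard-time date in Rasesk Territory, March 3, 2031, is outside the daylight-saving period (21 March – 7 September), so Rasesk Territory is on standard time, UTC+02:00.
05:00 UTC + 2h = 07:00 Rasesk Territory.

07:00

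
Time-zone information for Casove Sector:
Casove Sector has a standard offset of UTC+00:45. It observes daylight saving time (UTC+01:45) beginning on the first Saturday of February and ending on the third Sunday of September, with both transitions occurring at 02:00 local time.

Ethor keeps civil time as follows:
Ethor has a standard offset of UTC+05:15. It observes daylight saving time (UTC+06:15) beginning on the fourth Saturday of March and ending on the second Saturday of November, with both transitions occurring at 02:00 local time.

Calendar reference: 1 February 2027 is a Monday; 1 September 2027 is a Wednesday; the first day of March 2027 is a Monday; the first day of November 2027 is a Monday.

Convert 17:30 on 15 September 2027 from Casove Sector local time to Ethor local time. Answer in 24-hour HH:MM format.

1 February 2027 is a Monday, so the first Saturday is February 6.
1 September 2027 is a Wednesday, so the first Sunday is September 5 and the third is September 19.
15 September 2027 falls between 6 February and 19 September, so daylight saving is in effect and Casove Sector is at UTC+01:45.
17:30 Casove Sector − 1h45m = 15:45 UTC.
1 March 2027 is a Monday, so the first Saturday is March 6 and the fourth is March 27.
1 November 2027 is a Monday, so the first Saturday is November 6 and the second is November 13.
At the standard offset (UTC+05:15), 15:45 UTC + 5h15m = 21:00 Ethor standard time.
The standard-time date in Ethor, 15 September 2027, falls between 27 March and 13 November, so daylight saving is in effect and Ethor is at UTC+06:15.
15:45 UTC + 6h15m = 22:00 Ethor.

22:00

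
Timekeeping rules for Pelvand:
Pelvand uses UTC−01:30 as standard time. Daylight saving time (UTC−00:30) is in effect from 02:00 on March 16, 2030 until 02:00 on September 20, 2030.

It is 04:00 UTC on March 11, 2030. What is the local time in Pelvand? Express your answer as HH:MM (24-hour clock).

At the standard offset (UTC−01:30), 04:00 UTC − 1h30m = 02:30 Pelvand standard time.
The standard-time date in Pelvand, March 11, 2030, does not fall between 16 March and 20 September, so daylight saving is not in effect and Pelvand is at UTC−01:30.
04:00 UTC − 1h30m = 02:30 local.

02:30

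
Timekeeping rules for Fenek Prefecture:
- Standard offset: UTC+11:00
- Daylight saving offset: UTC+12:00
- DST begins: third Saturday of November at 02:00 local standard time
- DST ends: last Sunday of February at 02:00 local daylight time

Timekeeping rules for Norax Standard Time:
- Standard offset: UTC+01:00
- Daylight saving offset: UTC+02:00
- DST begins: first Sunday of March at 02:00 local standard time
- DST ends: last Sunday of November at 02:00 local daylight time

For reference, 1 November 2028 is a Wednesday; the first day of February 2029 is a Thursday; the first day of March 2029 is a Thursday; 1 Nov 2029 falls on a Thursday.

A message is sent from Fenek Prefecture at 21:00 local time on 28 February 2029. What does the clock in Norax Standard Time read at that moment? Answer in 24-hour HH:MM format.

1 November 2028 is a Wednesday, so the first Saturday is November 4 and the third is November 18.
1 February 2029 is a Thursday, so Sundays fall on 4, 11, 18, 25; the last is February 25.
Daylight saving runs 18 November 2028 – 25 February 2029; 28 February 2029 is outside that window, so Fenek Prefecture is on standard time at UTC+11:00.
21:00 Fenek Prefecture − 11h = 10:00 UTC.
1 March 2029 is a Thursday, so the first Sunday is March 4.
1 November 2029 is a Thursday, so Sundays fall on 4, 11, 18, 25; the last is November 25.
At the standard offset (UTC+01:00), 10:00 UTC + 1h = 11:00 Norax Standard Time standard time.
The standard-time date in Norax Standard Time, 28 February 2029, is outside the daylight-saving period (4 March – 25 November), so Norax Standard Time is on standard time, UTC+01:00.
10:00 UTC + 1h = 11:00 Norax Standard Time.

11:00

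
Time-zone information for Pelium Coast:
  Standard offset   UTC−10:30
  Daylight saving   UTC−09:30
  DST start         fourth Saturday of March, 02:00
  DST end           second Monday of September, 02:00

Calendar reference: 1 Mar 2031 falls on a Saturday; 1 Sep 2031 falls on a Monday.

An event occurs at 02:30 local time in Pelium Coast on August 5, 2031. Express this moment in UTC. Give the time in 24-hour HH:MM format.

1 March 2031 is a Saturday, so the first Saturday is March 1 and the fourth is March 22.
1 September 2031 is a Monday, so the first Monday is September 1 and the second is September 8.
Daylight saving runs 22 March – 8 September; August 5, 2031 is inside that window, so Pelium Coast is at UTC−09:30.
02:30 local + 9h30m = 12:00 UTC.

12:00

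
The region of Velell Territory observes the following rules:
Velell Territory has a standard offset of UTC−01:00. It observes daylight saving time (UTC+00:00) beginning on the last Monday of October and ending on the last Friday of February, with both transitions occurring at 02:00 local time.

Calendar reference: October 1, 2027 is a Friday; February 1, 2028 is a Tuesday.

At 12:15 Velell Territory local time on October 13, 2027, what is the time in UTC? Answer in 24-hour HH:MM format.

13:15

1 October 2027 is a Friday, so Mondays fall on 4, 11, 18, 25; the last is October 25.
1 February 2028 is a Tuesday, so Fridays fall on 4, 11, 18, 25; the last is February 25.
October 13, 2027 is outside the daylight-saving period (25 October 2027 – 25 February 2028), so Velell Territory is on standard time, UTC−01:00.
12:15 local + 1h = 13:15 UTC.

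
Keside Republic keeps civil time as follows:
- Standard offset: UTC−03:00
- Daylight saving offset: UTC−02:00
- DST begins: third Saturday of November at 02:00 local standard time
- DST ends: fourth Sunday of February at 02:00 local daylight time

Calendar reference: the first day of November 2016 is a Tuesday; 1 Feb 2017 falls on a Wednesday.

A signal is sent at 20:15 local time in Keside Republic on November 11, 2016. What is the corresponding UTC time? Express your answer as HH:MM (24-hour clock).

1 November 2016 is a Tuesday, so the first Saturday is November 5 and the third is November 19.
1 February 2017 is a Wednesday, so the first Sunday is February 5 and the fourth is February 26.
November 11, 2016 does not fall between 19 November 2016 and 26 February 2017, so daylight saving is not in effect and Keside Republic is at UTC−03:00.
20:15 local + 3h = 23:15 UTC.

23:15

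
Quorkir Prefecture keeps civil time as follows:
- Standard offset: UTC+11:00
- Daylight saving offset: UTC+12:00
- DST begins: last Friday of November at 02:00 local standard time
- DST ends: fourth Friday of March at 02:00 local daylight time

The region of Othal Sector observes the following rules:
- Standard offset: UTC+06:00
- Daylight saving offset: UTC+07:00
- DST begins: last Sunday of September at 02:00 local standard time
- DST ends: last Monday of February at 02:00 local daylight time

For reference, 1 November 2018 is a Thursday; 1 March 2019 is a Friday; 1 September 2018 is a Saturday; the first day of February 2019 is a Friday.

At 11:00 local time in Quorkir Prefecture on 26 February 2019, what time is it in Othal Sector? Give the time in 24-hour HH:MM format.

1 November 2018 is a Thursday, so Fridays fall on 2, 9, 16, 23, 30; the last is November 30.
1 March 2019 is a Friday, so the first Friday is March 1 and the fourth is March 22.
26 February 2019 lies within the daylight-saving period (30 November 2018 – 22 March 2019), so Quorkir Prefecture is on daylight time, UTC+12:00.
11:00 Quorkir Prefecture − 12h = 23:00 UTC (rolling into the previous day, 25 February 2019).
1 September 2018 is a Saturday, so Sundays fall on 2, 9, 16, 23, 30; the last is September 30.
1 February 2019 is a Friday, so Mondays fall on 4, 11, 18, 25; the last is February 25.
At the standard offset (UTC+06:00), 23:00 UTC + 6h = 05:00 Othal Sector standard time (rolling into the next day, 26 February 2019).
The standard-time date in Othal Sector, 26 February 2019, does not fall between 30 September 2018 and 25 February 2019, so daylight saving is not in effect and Othal Sector is at UTC+06:00.
23:00 UTC + 6h = 05:00 Othal Sector (rolling into the next day, 26 February 2019).

05:00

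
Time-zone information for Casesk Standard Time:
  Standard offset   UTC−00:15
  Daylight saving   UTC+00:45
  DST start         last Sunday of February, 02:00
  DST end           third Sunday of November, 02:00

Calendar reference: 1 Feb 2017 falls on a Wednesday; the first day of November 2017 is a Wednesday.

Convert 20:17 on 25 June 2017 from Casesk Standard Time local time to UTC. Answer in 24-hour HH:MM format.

19:32

1 February 2017 is a Wednesday, so Sundays fall on 5, 12, 19, 26; the last is February 26.
1 November 2017 is a Wednesday, so the first Sunday is November 5 and the third is November 19.
25 June 2017 falls between 26 February and 19 November, so daylight saving is in effect and Casesk Standard Time is at UTC+00:45.
20:17 local − 0h45m = 19:32 UTC.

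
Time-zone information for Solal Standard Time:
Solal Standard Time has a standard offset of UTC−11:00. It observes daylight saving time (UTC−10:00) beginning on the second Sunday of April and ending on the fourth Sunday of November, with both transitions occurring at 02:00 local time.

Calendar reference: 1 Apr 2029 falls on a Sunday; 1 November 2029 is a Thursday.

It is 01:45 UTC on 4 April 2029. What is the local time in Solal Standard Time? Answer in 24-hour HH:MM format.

14:45

1 April 2029 is a Sunday, so the first Sunday is April 1 and the second is April 8.
1 November 2029 is a Thursday, so the first Sunday is November 4 and the fourth is November 25.
At the standard offset (UTC−11:00), 01:45 UTC − 11h = 14:45 Solal Standard Time standard time (rolling into the previous day, 3 April 2029).
The standard-time date in Solal Standard Time, 3 April 2029, is outside the daylight-saving period (8 April – 25 November), so Solal Standard Time is on standard time, UTC−11:00.
01:45 UTC − 11h = 14:45 local (rolling into the previous day, 3 April 2029).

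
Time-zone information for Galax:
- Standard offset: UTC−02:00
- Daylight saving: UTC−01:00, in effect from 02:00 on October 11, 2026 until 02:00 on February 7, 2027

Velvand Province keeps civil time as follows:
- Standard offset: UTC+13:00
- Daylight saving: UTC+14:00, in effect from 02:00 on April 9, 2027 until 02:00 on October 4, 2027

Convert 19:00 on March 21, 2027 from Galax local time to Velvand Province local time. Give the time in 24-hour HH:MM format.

10:00

Daylight saving runs 11 October 2026 – 7 February 2027; March 21, 2027 is outside that window, so Galax is on standard time at UTC−02:00.
19:00 Galax + 2h = 21:00 UTC.
At the standard offset (UTC+13:00), 21:00 UTC + 13h = 10:00 Velvand Province standard time (rolling into the next day, 22 March 2027).
The standard-time date in Velvand Province, March 22, 2027, is outside the daylight-saving period (9 April – 4 October), so Velvand Province is on standard time, UTC+13:00.
21:00 UTC + 13h = 10:00 Velvand Province (rolling into the next day, 22 March 2027).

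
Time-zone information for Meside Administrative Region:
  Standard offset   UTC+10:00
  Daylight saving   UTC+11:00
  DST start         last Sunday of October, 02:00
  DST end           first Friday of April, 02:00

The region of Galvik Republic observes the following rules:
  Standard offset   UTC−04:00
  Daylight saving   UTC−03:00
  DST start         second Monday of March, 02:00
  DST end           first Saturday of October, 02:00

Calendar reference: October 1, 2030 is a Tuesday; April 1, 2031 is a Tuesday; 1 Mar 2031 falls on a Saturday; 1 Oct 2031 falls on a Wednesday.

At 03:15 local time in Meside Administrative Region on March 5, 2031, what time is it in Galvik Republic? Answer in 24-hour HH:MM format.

1 October 2030 is a Tuesday, so Sundays fall on 6, 13, 20, 27; the last is October 27.
1 April 2031 is a Tuesday, so the first Friday is April 4.
March 5, 2031 lies within the daylight-saving period (27 October 2030 – 4 April 2031), so Meside Administrative Region is on daylight time, UTC+11:00.
03:15 Meside Administrative Region − 11h = 16:15 UTC (rolling into the previous day, 4 March 2031).
1 March 2031 is a Saturday, so the first Monday is March 3 and the second is March 10.
1 October 2031 is a Wednesday, so the first Saturday is October 4.
At the standard offset (UTC−04:00), 16:15 UTC − 4h = 12:15 Galvik Republic standard time.
The standard-time date in Galvik Republic, March 4, 2031, does not fall between 10 March and 4 October, so daylight saving is not in effect and Galvik Republic is at UTC−04:00.
16:15 UTC − 4h = 12:15 Galvik Republic.

12:15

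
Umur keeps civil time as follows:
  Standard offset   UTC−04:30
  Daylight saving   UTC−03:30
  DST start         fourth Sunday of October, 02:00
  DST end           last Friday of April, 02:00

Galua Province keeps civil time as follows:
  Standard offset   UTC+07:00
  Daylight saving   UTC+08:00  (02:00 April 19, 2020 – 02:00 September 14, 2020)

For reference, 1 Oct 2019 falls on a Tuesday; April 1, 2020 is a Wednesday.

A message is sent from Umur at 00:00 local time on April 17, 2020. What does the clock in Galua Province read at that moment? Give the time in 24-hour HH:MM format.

1 October 2019 is a Tuesday, so the first Sunday is October 6 and the fourth is October 27.
1 April 2020 is a Wednesday, so Fridays fall on 3, 10, 17, 24; the last is April 24.
April 17, 2020 falls between 27 October 2019 and 24 April 2020, so daylight saving is in effect and Umur is at UTC−03:30.
00:00 Umur + 3h30m = 03:30 UTC.
At the standard offset (UTC+07:00), 03:30 UTC + 7h = 10:30 Galua Province standard time.
The standard-time date in Galua Province, April 17, 2020, is outside the daylight-saving period (19 April – 14 September), so Galua Province is on standard time, UTC+07:00.
03:30 UTC + 7h = 10:30 Galua Province.

10:30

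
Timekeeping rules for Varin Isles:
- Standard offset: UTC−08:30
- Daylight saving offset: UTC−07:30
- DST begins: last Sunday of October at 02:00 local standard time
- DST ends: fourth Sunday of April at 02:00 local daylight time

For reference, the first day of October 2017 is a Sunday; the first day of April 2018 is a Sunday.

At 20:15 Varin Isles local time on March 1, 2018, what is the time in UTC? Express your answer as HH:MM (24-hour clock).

1 October 2017 is a Sunday, so Sundays fall on 1, 8, 15, 22, 29; the last is October 29.
1 April 2018 is a Sunday, so the first Sunday is April 1 and the fourth is April 22.
March 1, 2018 lies within the daylight-saving period (29 October 2017 – 22 April 2018), so Varin Isles is on daylight time, UTC−07:30.
20:15 local + 7h30m = 03:45 UTC (rolling into the next day, 2 March 2018).

03:45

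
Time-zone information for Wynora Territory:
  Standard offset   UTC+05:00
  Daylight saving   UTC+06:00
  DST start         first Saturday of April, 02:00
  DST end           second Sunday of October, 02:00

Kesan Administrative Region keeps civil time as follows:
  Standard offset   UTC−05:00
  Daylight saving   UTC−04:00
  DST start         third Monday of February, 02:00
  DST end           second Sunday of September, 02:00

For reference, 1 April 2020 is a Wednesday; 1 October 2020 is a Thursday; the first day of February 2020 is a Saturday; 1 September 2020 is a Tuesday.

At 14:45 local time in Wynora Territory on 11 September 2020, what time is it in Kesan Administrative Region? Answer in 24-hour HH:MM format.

1 April 2020 is a Wednesday, so the first Saturday is April 4.
1 October 2020 is a Thursday, so the first Sunday is October 4 and the second is October 11.
11 September 2020 lies within the daylight-saving period (4 April – 11 October), so Wynora Territory is on daylight time, UTC+06:00.
14:45 Wynora Territory − 6h = 08:45 UTC.
1 February 2020 is a Saturday, so the first Monday is February 3 and the third is February 17.
1 September 2020 is a Tuesday, so the first Sunday is September 6 and the second is September 13.
At the standard offset (UTC−05:00), 08:45 UTC − 5h = 03:45 Kesan Administrative Region standard time.
The standard-time date in Kesan Administrative Region, 11 September 2020, falls between 17 February and 13 September, so daylight saving is in effect and Kesan Administrative Region is at UTC−04:00.
08:45 UTC − 4h = 04:45 Kesan Administrative Region.

04:45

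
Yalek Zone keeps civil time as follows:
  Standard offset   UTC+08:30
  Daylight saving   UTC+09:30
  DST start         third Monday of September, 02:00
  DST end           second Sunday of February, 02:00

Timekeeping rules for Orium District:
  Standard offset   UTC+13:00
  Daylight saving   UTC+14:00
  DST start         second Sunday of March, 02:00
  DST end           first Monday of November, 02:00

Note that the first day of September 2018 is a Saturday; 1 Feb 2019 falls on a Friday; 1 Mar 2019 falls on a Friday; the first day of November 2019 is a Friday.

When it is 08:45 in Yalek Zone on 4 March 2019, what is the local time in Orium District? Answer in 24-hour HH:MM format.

13:15

1 September 2018 is a Saturday, so the first Monday is September 3 and the third is September 17.
1 February 2019 is a Friday, so the first Sunday is February 3 and the second is February 10.
4 March 2019 is outside the daylight-saving period (17 September 2018 – 10 February 2019), so Yalek Zone is on standard time, UTC+08:30.
08:45 Yalek Zone − 8h30m = 00:15 UTC.
1 March 2019 is a Friday, so the first Sunday is March 3 and the second is March 10.
1 November 2019 is a Friday, so the first Monday is November 4.
At the standard offset (UTC+13:00), 00:15 UTC + 13h = 13:15 Orium District standard time.
The standard-time date in Orium District, 4 March 2019, does not fall between 10 March and 4 November, so daylight saving is not in effect and Orium District is at UTC+13:00.
00:15 UTC + 13h = 13:15 Orium District.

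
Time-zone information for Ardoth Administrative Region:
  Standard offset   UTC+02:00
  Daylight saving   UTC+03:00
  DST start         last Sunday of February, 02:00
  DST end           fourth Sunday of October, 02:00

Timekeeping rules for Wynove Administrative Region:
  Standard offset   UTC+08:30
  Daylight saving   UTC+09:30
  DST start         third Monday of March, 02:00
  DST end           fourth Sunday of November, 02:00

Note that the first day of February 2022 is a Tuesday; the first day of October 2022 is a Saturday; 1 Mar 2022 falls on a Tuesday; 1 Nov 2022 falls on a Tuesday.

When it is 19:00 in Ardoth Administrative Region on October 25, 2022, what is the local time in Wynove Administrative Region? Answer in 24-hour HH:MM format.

02:30

1 February 2022 is a Tuesday, so Sundays fall on 6, 13, 20, 27; the last is February 27.
1 October 2022 is a Saturday, so the first Sunday is October 2 and the fourth is October 23.
Daylight saving runs 27 February – 23 October; October 25, 2022 is outside that window, so Ardoth Administrative Region is on standard time at UTC+02:00.
19:00 Ardoth Administrative Region − 2h = 17:00 UTC.
1 March 2022 is a Tuesday, so the first Monday is March 7 and the third is March 21.
1 November 2022 is a Tuesday, so the first Sunday is November 6 and the fourth is November 27.
At the standard offset (UTC+08:30), 17:00 UTC + 8h30m = 01:30 Wynove Administrative Region standard time (rolling into the next day, 26 October 2022).
The standard-time date in Wynove Administrative Region, October 26, 2022, lies within the daylight-saving period (21 March – 27 November), so Wynove Administrative Region is on daylight time, UTC+09:30.
17:00 UTC + 9h30m = 02:30 Wynove Administrative Region (rolling into the next day, 26 October 2022).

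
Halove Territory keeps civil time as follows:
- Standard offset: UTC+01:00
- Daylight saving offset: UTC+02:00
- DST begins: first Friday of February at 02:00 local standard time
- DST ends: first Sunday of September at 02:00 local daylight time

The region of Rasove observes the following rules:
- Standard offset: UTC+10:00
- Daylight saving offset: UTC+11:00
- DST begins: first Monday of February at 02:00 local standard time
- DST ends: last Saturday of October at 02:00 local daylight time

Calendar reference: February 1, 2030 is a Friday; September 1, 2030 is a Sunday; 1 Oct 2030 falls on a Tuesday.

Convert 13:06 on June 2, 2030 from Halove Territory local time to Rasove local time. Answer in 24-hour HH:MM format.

22:06

1 February 2030 is a Friday, so the first Friday is February 1.
1 September 2030 is a Sunday, so the first Sunday is September 1.
June 2, 2030 lies within the daylight-saving period (1 February – 1 September), so Halove Territory is on daylight time, UTC+02:00.
13:06 Halove Territory − 2h = 11:06 UTC.
1 February 2030 is a Friday, so the first Monday is February 4.
1 October 2030 is a Tuesday, so Saturdays fall on 5, 12, 19, 26; the last is October 26.
At the standard offset (UTC+10:00), 11:06 UTC + 10h = 21:06 Rasove standard time.
The standard-time date in Rasove, June 2, 2030, falls between 4 February and 26 October, so daylight saving is in effect and Rasove is at UTC+11:00.
11:06 UTC + 11h = 22:06 Rasove.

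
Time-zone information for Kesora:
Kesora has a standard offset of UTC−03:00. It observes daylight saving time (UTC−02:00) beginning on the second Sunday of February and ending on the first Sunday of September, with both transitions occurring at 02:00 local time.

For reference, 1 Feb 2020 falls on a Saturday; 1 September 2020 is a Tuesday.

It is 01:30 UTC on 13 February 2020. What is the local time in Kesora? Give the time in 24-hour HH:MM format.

23:30

1 February 2020 is a Saturday, so the first Sunday is February 2 and the second is February 9.
1 September 2020 is a Tuesday, so the first Sunday is September 6.
At the standard offset (UTC−03:00), 01:30 UTC − 3h = 22:30 Kesora standard time (rolling into the previous day, 12 February 2020).
The standard-time date in Kesora, 12 February 2020, falls between 9 February and 6 September, so daylight saving is in effect and Kesora is at UTC−02:00.
01:30 UTC − 2h = 23:30 local (rolling into the previous day, 12 February 2020).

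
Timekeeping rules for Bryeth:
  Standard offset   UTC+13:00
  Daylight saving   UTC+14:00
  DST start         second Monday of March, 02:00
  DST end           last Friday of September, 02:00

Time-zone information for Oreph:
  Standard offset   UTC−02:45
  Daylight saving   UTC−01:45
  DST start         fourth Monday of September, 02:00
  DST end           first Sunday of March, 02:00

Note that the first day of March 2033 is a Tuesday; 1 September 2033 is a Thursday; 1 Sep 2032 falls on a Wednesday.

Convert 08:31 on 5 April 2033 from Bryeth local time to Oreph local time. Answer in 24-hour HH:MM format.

15:46

1 March 2033 is a Tuesday, so the first Monday is March 7 and the second is March 14.
1 September 2033 is a Thursday, so Fridays fall on 2, 9, 16, 23, 30; the last is September 30.
Daylight saving runs 14 March – 30 September; 5 April 2033 is inside that window, so Bryeth is at UTC+14:00.
08:31 Bryeth − 14h = 18:31 UTC (rolling into the previous day, 4 April 2033).
1 September 2032 is a Wednesday, so the first Monday is September 6 and the fourth is September 27.
1 March 2033 is a Tuesday, so the first Sunday is March 6.
At the standard offset (UTC−02:45), 18:31 UTC − 2h45m = 15:46 Oreph standard time.
Daylight saving runs 27 September 2032 – 6 March 2033; the standard-time date in Oreph, 4 April 2033, is outside that window, so Oreph is on standard time at UTC−02:45.
18:31 UTC − 2h45m = 15:46 Oreph.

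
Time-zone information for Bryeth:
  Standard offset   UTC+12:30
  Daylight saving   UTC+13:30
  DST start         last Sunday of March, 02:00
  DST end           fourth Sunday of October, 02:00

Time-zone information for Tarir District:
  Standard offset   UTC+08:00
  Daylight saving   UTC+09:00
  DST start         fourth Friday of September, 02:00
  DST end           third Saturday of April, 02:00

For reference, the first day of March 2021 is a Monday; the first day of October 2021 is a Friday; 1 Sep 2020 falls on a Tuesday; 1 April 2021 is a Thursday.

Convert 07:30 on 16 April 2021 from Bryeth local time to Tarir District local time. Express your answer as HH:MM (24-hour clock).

1 March 2021 is a Monday, so Sundays fall on 7, 14, 21, 28; the last is March 28.
1 October 2021 is a Friday, so the first Sunday is October 3 and the fourth is October 24.
16 April 2021 lies within the daylight-saving period (28 March – 24 October), so Bryeth is on daylight time, UTC+13:30.
07:30 Bryeth − 13h30m = 18:00 UTC (rolling into the previous day, 15 April 2021).
1 September 2020 is a Tuesday, so the first Friday is September 4 and the fourth is September 25.
1 April 2021 is a Thursday, so the first Saturday is April 3 and the third is April 17.
At the standard offset (UTC+08:00), 18:00 UTC + 8h = 02:00 Tarir District standard time (rolling into the next day, 16 April 2021).
The standard-time date in Tarir District, 16 April 2021, lies within the daylight-saving period (25 September 2020 – 17 April 2021), so Tarir District is on daylight time, UTC+09:00.
18:00 UTC + 9h = 03:00 Tarir District (rolling into the next day, 16 April 2021).

03:00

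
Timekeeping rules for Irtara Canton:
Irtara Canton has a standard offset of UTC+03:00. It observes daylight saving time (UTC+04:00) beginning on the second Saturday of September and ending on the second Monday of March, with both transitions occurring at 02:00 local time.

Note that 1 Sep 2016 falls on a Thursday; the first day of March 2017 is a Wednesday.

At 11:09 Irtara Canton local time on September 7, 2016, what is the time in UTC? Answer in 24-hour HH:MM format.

1 September 2016 is a Thursday, so the first Saturday is September 3 and the second is September 10.
1 March 2017 is a Wednesday, so the first Monday is March 6 and the second is March 13.
September 7, 2016 is outside the daylight-saving period (10 September 2016 – 13 March 2017), so Irtara Canton is on standard time, UTC+03:00.
11:09 local − 3h = 08:09 UTC.

08:09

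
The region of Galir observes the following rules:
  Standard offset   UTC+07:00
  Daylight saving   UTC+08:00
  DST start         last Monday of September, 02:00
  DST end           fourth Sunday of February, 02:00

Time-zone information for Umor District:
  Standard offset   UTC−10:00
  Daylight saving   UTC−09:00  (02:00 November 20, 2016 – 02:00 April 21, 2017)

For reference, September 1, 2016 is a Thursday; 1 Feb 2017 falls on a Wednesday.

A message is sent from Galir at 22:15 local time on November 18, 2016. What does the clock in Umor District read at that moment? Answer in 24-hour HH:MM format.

1 September 2016 is a Thursday, so Mondays fall on 5, 12, 19, 26; the last is September 26.
1 February 2017 is a Wednesday, so the first Sunday is February 5 and the fourth is February 26.
Daylight saving runs 26 September 2016 – 26 February 2017; November 18, 2016 is inside that window, so Galir is at UTC+08:00.
22:15 Galir − 8h = 14:15 UTC.
At the standard offset (UTC−10:00), 14:15 UTC − 10h = 04:15 Umor District standard time.
The standard-time date in Umor District, November 18, 2016, is outside the daylight-saving period (20 November 2016 – 21 April 2017), so Umor District is on standard time, UTC−10:00.
14:15 UTC − 10h = 04:15 Umor District.

04:15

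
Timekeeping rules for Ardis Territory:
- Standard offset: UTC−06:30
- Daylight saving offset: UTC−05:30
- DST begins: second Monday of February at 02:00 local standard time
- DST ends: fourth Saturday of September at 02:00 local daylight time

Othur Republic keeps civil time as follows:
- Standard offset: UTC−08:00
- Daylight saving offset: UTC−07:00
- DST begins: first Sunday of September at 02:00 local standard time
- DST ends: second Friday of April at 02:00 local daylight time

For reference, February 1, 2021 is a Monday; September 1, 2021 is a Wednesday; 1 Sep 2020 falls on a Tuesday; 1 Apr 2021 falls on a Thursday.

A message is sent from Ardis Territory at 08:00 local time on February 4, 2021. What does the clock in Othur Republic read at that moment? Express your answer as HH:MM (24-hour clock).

07:30

1 February 2021 is a Monday, so the first Monday is February 1 and the second is February 8.
1 September 2021 is a Wednesday, so the first Saturday is September 4 and the fourth is September 25.
Daylight saving runs 8 February – 25 September; February 4, 2021 is outside that window, so Ardis Territory is on standard time at UTC−06:30.
08:00 Ardis Territory + 6h30m = 14:30 UTC.
1 September 2020 is a Tuesday, so the first Sunday is September 6.
1 April 2021 is a Thursday, so the first Friday is April 2 and the second is April 9.
At the standard offset (UTC−08:00), 14:30 UTC − 8h = 06:30 Othur Republic standard time.
Daylight saving runs 6 September 2020 – 9 April 2021; the standard-time date in Othur Republic, February 4, 2021, is inside that window, so Othur Republic is at UTC−07:00.
14:30 UTC − 7h = 07:30 Othur Republic.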